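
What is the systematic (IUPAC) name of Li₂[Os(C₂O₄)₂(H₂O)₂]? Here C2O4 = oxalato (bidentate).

The 2 lithium counter-ions carry a total charge of +2, so each complex ion is 2−.
Ligand charges: 2×oxalato (-2 each), 2×aqua (neutral); total -4. So Os + (-4) = 2−, giving Os = +2.
The complex ion is anionic, so osmium takes the -ate form osmate(II).

lithium diaquadioxalatoosmate(II)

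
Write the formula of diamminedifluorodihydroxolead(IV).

[PbF2(NH3)2(OH)2]

Ligands: 2 ammine (NH3, neutral), 2 hydroxo (OH, -1), 2 fluoro (F, -1). Ligand charge sum = -4.
With Pb in oxidation state +4, the complex ion is [Pb...].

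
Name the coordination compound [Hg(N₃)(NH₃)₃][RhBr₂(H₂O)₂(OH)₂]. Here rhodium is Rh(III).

Both ions are complex: the cation is named first with the plain metal name, the anion second with the -ate form; each ion's ligands are alphabetised independently.
Rh is given as +3; the anion's ligand charges sum to -4, so the complex anion is 1−.
A 1:1 salt means the cation carries the equal and opposite charge, 1+.
Cation: ligand charges sum to -1; for the ion to be 1+, Hg = +2.

triammineazidomercury(II) diaquadibromodihydroxorhodate(III)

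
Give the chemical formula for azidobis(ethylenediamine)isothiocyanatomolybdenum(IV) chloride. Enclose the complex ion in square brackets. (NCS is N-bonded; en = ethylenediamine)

[Mo(en)2(N3)(NCS)]Cl2

Ligands: 1 isothiocyanato (NCS, -1), 2 ethylenediamine (en, neutral), 1 azido (N3, -1). Ligand charge sum = -2.
With Mo in oxidation state +4, the complex ion is [Mo...]^2+.
Charge balance with chloride (-1) requires 1 complex ion per 2 chloride.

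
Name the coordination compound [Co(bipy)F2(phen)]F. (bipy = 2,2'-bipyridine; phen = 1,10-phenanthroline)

(2,2'-bipyridine)difluoro(1,10-phenanthroline)cobalt(III) fluoride

The 1 fluoride counter-ion carries a total charge of -1, so each complex ion is 1+.
Ligand charges: 1×2,2'-bipyridine (neutral), 2×fluoro (-1 each), 1×1,10-phenanthroline (neutral); total -2. So Co + (-2) = 1+, giving Co = +3.
Ligands are named alphabetically: bipyridine before fluoro before phenanthroline.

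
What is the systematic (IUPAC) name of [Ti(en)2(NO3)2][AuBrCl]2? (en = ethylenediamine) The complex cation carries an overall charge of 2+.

bis(ethylenediamine)dinitratotitanium(IV) bromochloroaurate(I)

The complex cation is given as 2+; its ligand charges sum to -2, so Ti = +4.
With 2 anions per cation, each anion must be 2/2 = 1−.
Anion: ligand charges sum to -2; for the ion to be 1−, Au = +1.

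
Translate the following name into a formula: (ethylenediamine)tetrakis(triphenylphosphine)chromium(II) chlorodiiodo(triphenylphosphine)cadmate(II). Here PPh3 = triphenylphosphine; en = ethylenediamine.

Cation [Cr…]: ligand charges 0, Cr(II) ⇒ ion charge 2+.
Anion [Cd…]: ligand charges -3, Cd(II) ⇒ ion charge 1−.

[Cr(en)(PPh3)4][CdClI2(PPh3)]2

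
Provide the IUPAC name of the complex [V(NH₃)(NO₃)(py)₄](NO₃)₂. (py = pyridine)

The 2 nitrate counter-ions carry a total charge of -2, so each complex ion is 2+.
Ligand charges: 1×ammine (neutral), 4×pyridine (neutral), 1×nitrato (-1 each); total -1. So V + (-1) = 2+, giving V = +3.
Ligands are named alphabetically: ammine before nitrato before pyridine.

amminenitratotetrakis(pyridine)vanadium(III) nitrate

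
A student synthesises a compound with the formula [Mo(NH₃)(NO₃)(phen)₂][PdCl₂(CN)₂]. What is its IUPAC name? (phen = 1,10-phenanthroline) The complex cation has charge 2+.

Both ions are complex: the cation is named first with the plain metal name, the anion second with the -ate form; each ion's ligands are alphabetised independently.
The complex cation is given as 2+; its ligand charges sum to -1, so Mo = +3.
A 1:1 salt means the anion carries the equal and opposite charge, 2−.
Anion: ligand charges sum to -4; for the ion to be 2−, Pd = +2.

amminenitratobis(1,10-phenanthroline)molybdenum(III) dichlorodicyanopalladate(II)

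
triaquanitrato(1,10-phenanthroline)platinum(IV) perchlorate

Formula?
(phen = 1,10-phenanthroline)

[Pt(H2O)3(NO3)(phen)](ClO4)3

Ligands: 1 nitrato (NO3, -1), 1 1,10-phenanthroline (phen, neutral), 3 aqua (H2O, neutral). Ligand charge sum = -1.
With Pt in oxidation state +4, the complex ion is [Pt...]^3+.
Charge balance with perchlorate (-1) requires 1 complex ion per 3 perchlorate.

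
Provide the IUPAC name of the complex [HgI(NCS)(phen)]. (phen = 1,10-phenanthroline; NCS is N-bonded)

There is no counter-ion, so the complex is neutral overall.
Ligand charges: 1×1,10-phenanthroline (neutral), 1×isothiocyanato (-1 each), 1×iodo (-1 each); total -2. So Hg + (-2) = 0, giving Hg = +2.
Ligands are named alphabetically: iodo before isothiocyanato before phenanthroline.

iodoisothiocyanato(1,10-phenanthroline)mercury(II)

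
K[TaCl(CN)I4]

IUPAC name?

potassium chlorocyanotetraiodotantalate(V)

The 1 potassium counter-ion carries a total charge of +1, so each complex ion is 1−.
Ligand charges: 4×iodo (-1 each), 1×cyano (-1 each), 1×chloro (-1 each); total -6. So Ta + (-6) = 1−, giving Ta = +5.
The complex ion is anionic, so tantalum takes the -ate form tantalate(V).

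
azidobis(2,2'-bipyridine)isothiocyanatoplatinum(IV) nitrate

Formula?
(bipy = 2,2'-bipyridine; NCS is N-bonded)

Ligands: 1 azido (N3, -1), 2 2,2'-bipyridine (bipy, neutral), 1 isothiocyanato (NCS, -1). Ligand charge sum = -2.
With Pt in oxidation state +4, the complex ion is [Pt...]^2+.
Charge balance with nitrate (-1) requires 1 complex ion per 2 nitrate.

[Pt(bipy)2(N3)(NCS)](NO3)2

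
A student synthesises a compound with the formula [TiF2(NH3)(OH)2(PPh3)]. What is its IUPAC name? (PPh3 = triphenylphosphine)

There is no counter-ion, so the complex is neutral overall.
Ligand charges: 1×ammine (neutral), 1×triphenylphosphine (neutral), 2×hydroxo (-1 each), 2×fluoro (-1 each); total -4. So Ti + (-4) = 0, giving Ti = +4.
Ligands are named alphabetically: ammine before fluoro before hydroxo before triphenylphosphine.

amminedifluorodihydroxo(triphenylphosphine)titanium(IV)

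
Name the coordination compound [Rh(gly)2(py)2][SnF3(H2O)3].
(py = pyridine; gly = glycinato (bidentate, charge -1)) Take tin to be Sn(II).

Both ions are complex: the cation is named first with the plain metal name, the anion second with the -ate form; each ion's ligands are alphabetised independently.
Sn is given as +2; the anion's ligand charges sum to -3, so the complex anion is 1−.
A 1:1 salt means the cation carries the equal and opposite charge, 1+.
Cation: ligand charges sum to -2; for the ion to be 1+, Rh = +3.

bis(glycinato)bis(pyridine)rhodium(III) triaquatrifluorostannate(II)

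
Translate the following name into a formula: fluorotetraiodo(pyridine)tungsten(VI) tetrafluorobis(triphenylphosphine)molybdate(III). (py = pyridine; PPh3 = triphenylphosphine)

Cation [W…]: ligand charges -5, W(VI) ⇒ ion charge 1+.
Anion [Mo…]: ligand charges -4, Mo(III) ⇒ ion charge 1−.
One 1+ cation balances one 1− anion.

[WFI4(py)][MoF4(PPh3)2]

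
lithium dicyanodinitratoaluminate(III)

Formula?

Li[Al(CN)2(NO3)2]

Ligands: 2 cyano (CN, -1), 2 nitrato (NO3, -1). Ligand charge sum = -4.
With Al in oxidation state +3, the complex ion is [Al...]^1−.
Charge balance with lithium (+1) requires 1 complex ion per 1 lithium.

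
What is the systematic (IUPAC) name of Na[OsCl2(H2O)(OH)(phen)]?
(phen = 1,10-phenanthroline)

sodium aquadichlorohydroxo(1,10-phenanthroline)osmate(II)

The 1 sodium counter-ion carries a total charge of +1, so each complex ion is 1−.
Ligand charges: 1×hydroxo (-1 each), 2×chloro (-1 each), 1×1,10-phenanthroline (neutral), 1×aqua (neutral); total -3. So Os + (-3) = 1−, giving Os = +2.
Ligands are named alphabetically: aqua before chloro before hydroxo before phenanthroline.
The complex ion is anionic, so osmium takes the -ate form osmate(II).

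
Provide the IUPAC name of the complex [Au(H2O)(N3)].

aquaazidogold(I)

There is no counter-ion, so the complex is neutral overall.
Ligand charges: 1×aqua (neutral), 1×azido (-1 each); total -1. So Au + (-1) = 0, giving Au = +1.
Ligands are named alphabetically: aqua before azido.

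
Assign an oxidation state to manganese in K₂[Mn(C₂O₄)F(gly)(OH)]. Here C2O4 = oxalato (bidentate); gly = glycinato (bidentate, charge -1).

+3

2 potassium outside the brackets (+1 each) → the complex ion is 2−.
Ligand charges: 1×C2O4 = -2; 1×OH = -1; 1×gly = -1; 1×F = -1; sum -5.
Mn + (-5) = 2− ⇒ Mn is +3.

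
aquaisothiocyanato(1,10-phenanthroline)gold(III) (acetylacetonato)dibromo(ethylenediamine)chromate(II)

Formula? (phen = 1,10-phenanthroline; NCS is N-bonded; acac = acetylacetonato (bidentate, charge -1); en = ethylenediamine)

Cation [Au…]: ligand charges -1, Au(III) ⇒ ion charge 2+.
Anion [Cr…]: ligand charges -3, Cr(II) ⇒ ion charge 1−.
One 2+ cation requires 2 of the 1− anion.

[Au(H2O)(NCS)(phen)][Cr(acac)Br2(en)]2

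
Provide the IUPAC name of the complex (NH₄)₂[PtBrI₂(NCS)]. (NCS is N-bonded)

The 2 ammonium counter-ions carry a total charge of +2, so each complex ion is 2−.
Ligand charges: 2×iodo (-1 each), 1×isothiocyanato (-1 each), 1×bromo (-1 each); total -4. So Pt + (-4) = 2−, giving Pt = +2.
The complex ion is anionic, so platinum takes the -ate form platinate(II).

ammonium bromodiiodoisothiocyanatoplatinate(II)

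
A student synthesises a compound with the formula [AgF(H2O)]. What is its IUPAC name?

aquafluorosilver(I)

There is no counter-ion, so the complex is neutral overall.
Ligand charges: 1×fluoro (-1 each), 1×aqua (neutral); total -1. So Ag + (-1) = 0, giving Ag = +1.
Ligands are named alphabetically: aqua before fluoro.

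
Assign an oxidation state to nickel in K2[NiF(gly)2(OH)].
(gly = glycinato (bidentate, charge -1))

2 potassium outside the brackets (+1 each) → the complex ion is 2−.
Ligand charges: 2×gly = -2; 1×OH = -1; 1×F = -1; sum -4.
Ni + (-4) = 2− ⇒ Ni is +2.

+2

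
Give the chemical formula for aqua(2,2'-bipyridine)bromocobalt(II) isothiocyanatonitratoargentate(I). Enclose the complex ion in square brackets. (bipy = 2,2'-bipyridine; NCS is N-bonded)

[Co(bipy)Br(H2O)][Ag(NCS)(NO3)]

Cation [Co…]: ligand charges -1, Co(II) ⇒ ion charge 1+.
Anion [Ag…]: ligand charges -2, Ag(I) ⇒ ion charge 1−.
One 1+ cation balances one 1− anion.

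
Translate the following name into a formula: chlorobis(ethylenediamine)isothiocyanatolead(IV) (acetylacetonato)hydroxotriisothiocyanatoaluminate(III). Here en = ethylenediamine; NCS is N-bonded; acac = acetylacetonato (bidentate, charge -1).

[PbCl(en)2(NCS)][Al(acac)(NCS)3(OH)]

Cation [Pb…]: ligand charges -2, Pb(IV) ⇒ ion charge 2+.
Anion [Al…]: ligand charges -5, Al(III) ⇒ ion charge 2−.
One 2+ cation balances one 2− anion.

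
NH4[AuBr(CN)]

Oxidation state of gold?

1 ammonium outside the brackets (+1 each) → the complex ion is 1−.
Ligand charges: 1×CN = -1; 1×Br = -1; sum -2.
Au + (-2) = 1− ⇒ Au is +1.

+1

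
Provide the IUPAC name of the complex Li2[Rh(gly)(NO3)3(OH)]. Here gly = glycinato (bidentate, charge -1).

lithium (glycinato)hydroxotrinitratorhodate(III)

The 2 lithium counter-ions carry a total charge of +2, so each complex ion is 2−.
Ligand charges: 3×nitrato (-1 each), 1×hydroxo (-1 each), 1×glycinato (-1 each); total -5. So Rh + (-5) = 2−, giving Rh = +3.
Ligands are named alphabetically: glycinato before hydroxo before nitrato.
The complex ion is anionic, so rhodium takes the -ate form rhodate(III).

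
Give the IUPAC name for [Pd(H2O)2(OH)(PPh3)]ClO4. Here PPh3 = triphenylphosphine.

The 1 perchlorate counter-ion carries a total charge of -1, so each complex ion is 1+.
Ligand charges: 1×hydroxo (-1 each), 1×triphenylphosphine (neutral), 2×aqua (neutral); total -1. So Pd + (-1) = 1+, giving Pd = +2.
Ligands are named alphabetically: aqua before hydroxo before triphenylphosphine.

diaquahydroxo(triphenylphosphine)palladium(II) perchlorate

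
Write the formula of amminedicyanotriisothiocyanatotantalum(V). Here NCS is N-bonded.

[Ta(CN)2(NCS)3(NH3)]

Ligands: 2 cyano (CN, -1), 1 ammine (NH3, neutral), 3 isothiocyanato (NCS, -1). Ligand charge sum = -5.
With Ta in oxidation state +5, the complex ion is [Ta...].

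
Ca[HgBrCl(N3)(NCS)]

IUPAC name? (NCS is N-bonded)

The 1 calcium counter-ion carries a total charge of +2, so each complex ion is 2−.
Ligand charges: 1×azido (-1 each), 1×chloro (-1 each), 1×isothiocyanato (-1 each), 1×bromo (-1 each); total -4. So Hg + (-4) = 2−, giving Hg = +2.
The complex ion is anionic, so mercury takes the -ate form mercurate(II).

calcium azidobromochloroisothiocyanatomercurate(II)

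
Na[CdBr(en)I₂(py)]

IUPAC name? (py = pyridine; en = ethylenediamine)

sodium bromo(ethylenediamine)diiodo(pyridine)cadmate(II)

The 1 sodium counter-ion carries a total charge of +1, so each complex ion is 1−.
Ligand charges: 2×iodo (-1 each), 1×pyridine (neutral), 1×bromo (-1 each), 1×ethylenediamine (neutral); total -3. So Cd + (-3) = 1−, giving Cd = +2.
The complex ion is anionic, so cadmium takes the -ate form cadmate(II).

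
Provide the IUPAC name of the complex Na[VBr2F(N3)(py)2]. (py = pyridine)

sodium azidodibromofluorobis(pyridine)vanadate(III)

The 1 sodium counter-ion carries a total charge of +1, so each complex ion is 1−.
Ligand charges: 2×pyridine (neutral), 2×bromo (-1 each), 1×fluoro (-1 each), 1×azido (-1 each); total -4. So V + (-4) = 1−, giving V = +3.
The complex ion is anionic, so vanadium takes the -ate form vanadate(III).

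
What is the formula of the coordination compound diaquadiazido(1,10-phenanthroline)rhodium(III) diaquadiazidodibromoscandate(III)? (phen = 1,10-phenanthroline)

Cation [Rh…]: ligand charges -2, Rh(III) ⇒ ion charge 1+.
Anion [Sc…]: ligand charges -4, Sc(III) ⇒ ion charge 1−.
One 1+ cation balances one 1− anion.

[Rh(H2O)2(N3)2(phen)][ScBr2(H2O)2(N3)2]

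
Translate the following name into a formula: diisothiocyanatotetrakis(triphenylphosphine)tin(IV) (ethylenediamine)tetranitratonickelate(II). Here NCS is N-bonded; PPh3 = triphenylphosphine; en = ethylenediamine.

Cation [Sn…]: ligand charges -2, Sn(IV) ⇒ ion charge 2+.
Anion [Ni…]: ligand charges -4, Ni(II) ⇒ ion charge 2−.

[Sn(NCS)2(PPh3)4][Ni(en)(NO3)4]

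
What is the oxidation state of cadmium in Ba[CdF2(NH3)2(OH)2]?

+2

1 barium outside the brackets (+2 each) → the complex ion is 2−.
Ligand charges: 2×F = -2; 2×NH3 neutral; 2×OH = -2; sum -4.
Cd + (-4) = 2− ⇒ Cd is +2.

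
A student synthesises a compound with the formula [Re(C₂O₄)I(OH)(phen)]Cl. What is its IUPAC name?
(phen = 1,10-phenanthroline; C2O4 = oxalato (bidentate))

The 1 chloride counter-ion carries a total charge of -1, so each complex ion is 1+.
Ligand charges: 1×iodo (-1 each), 1×1,10-phenanthroline (neutral), 1×oxalato (-2 each), 1×hydroxo (-1 each); total -4. So Re + (-4) = 1+, giving Re = +5.
Ligands are named alphabetically: hydroxo before iodo before oxalato before phenanthroline.

hydroxoiodooxalato(1,10-phenanthroline)rhenium(V) chloride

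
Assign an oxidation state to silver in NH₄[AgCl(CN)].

+1

1 ammonium outside the brackets (+1 each) → the complex ion is 1−.
Ligand charges: 1×Cl = -1; 1×CN = -1; sum -2.
Ag + (-2) = 1− ⇒ Ag is +1.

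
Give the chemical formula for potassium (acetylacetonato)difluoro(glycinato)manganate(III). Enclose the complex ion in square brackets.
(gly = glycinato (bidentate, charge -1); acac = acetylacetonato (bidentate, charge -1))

K[Mn(acac)F2(gly)]

Ligands: 1 glycinato (gly, -1), 2 fluoro (F, -1), 1 acetylacetonato (acac, -1). Ligand charge sum = -4.
With Mn in oxidation state +3, the complex ion is [Mn...]^1−.
Charge balance with potassium (+1) requires 1 complex ion per 1 potassium.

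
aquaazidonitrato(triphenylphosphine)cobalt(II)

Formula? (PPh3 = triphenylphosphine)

Ligands: 1 aqua (H2O, neutral), 1 triphenylphosphine (PPh3, neutral), 1 nitrato (NO3, -1), 1 azido (N3, -1). Ligand charge sum = -2.
With Co in oxidation state +2, the complex ion is [Co...].

[Co(H2O)(N3)(NO3)(PPh3)]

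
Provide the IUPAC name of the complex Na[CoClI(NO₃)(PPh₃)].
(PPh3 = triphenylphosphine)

sodium chloroiodonitrato(triphenylphosphine)cobaltate(II)

The 1 sodium counter-ion carries a total charge of +1, so each complex ion is 1−.
Ligand charges: 1×chloro (-1 each), 1×nitrato (-1 each), 1×triphenylphosphine (neutral), 1×iodo (-1 each); total -3. So Co + (-3) = 1−, giving Co = +2.
The complex ion is anionic, so cobalt takes the -ate form cobaltate(II).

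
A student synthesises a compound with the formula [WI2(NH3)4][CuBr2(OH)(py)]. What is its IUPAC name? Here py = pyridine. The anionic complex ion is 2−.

tetraamminediiodotungsten(IV) dibromohydroxo(pyridine)cuprate(I)

The complex anion is given as 2−; its ligand charges sum to -3, so Cu = +1.
A 1:1 salt means the cation carries the equal and opposite charge, 2+.
Cation: ligand charges sum to -2; for the ion to be 2+, W = +4.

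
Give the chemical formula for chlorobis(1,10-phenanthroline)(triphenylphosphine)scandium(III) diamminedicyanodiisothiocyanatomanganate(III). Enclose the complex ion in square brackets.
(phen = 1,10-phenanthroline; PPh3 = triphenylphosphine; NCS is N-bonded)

[ScCl(phen)2(PPh3)][Mn(CN)2(NCS)2(NH3)2]2

Cation [Sc…]: ligand charges -1, Sc(III) ⇒ ion charge 2+.
Anion [Mn…]: ligand charges -4, Mn(III) ⇒ ion charge 1−.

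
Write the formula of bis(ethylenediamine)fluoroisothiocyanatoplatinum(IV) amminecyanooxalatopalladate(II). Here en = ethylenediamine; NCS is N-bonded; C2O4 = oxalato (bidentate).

Cation [Pt…]: ligand charges -2, Pt(IV) ⇒ ion charge 2+.
Anion [Pd…]: ligand charges -3, Pd(II) ⇒ ion charge 1−.
One 2+ cation requires 2 of the 1− anion.

[Pt(en)2F(NCS)][Pd(C2O4)(CN)(NH3)]2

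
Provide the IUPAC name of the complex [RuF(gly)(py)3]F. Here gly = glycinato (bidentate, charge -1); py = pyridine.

fluoro(glycinato)tris(pyridine)ruthenium(III) fluoride

The 1 fluoride counter-ion carries a total charge of -1, so each complex ion is 1+.
Ligand charges: 1×glycinato (-1 each), 1×fluoro (-1 each), 3×pyridine (neutral); total -2. So Ru + (-2) = 1+, giving Ru = +3.
Ligands are named alphabetically: fluoro before glycinato before pyridine.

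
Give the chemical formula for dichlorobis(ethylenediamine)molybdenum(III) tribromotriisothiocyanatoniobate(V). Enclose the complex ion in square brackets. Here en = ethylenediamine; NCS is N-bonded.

Cation [Mo…]: ligand charges -2, Mo(III) ⇒ ion charge 1+.
Anion [Nb…]: ligand charges -6, Nb(V) ⇒ ion charge 1−.
One 1+ cation balances one 1− anion.

[MoCl2(en)2][NbBr3(NCS)3]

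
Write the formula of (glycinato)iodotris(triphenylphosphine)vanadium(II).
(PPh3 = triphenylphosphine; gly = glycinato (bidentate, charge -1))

[V(gly)I(PPh3)3]

Ligands: 3 triphenylphosphine (PPh3, neutral), 1 glycinato (gly, -1), 1 iodo (I, -1). Ligand charge sum = -2.
With V in oxidation state +2, the complex ion is [V...].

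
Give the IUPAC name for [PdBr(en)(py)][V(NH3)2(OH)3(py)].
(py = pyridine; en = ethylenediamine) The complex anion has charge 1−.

The complex anion is given as 1−; its ligand charges sum to -3, so V = +2.
A 1:1 salt means the cation carries the equal and opposite charge, 1+.
Cation: ligand charges sum to -1; for the ion to be 1+, Pd = +2.

bromo(ethylenediamine)(pyridine)palladium(II) diamminetrihydroxo(pyridine)vanadate(II)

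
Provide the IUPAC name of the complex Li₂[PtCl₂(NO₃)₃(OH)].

lithium dichlorohydroxotrinitratoplatinate(IV)

The 2 lithium counter-ions carry a total charge of +2, so each complex ion is 2−.
Ligand charges: 2×chloro (-1 each), 3×nitrato (-1 each), 1×hydroxo (-1 each); total -6. So Pt + (-6) = 2−, giving Pt = +4.
The complex ion is anionic, so platinum takes the -ate form platinate(IV).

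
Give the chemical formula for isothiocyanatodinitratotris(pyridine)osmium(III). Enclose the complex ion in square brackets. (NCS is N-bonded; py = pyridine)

[Os(NCS)(NO3)2(py)3]

Ligands: 2 nitrato (NO3, -1), 1 isothiocyanato (NCS, -1), 3 pyridine (py, neutral). Ligand charge sum = -3.
With Os in oxidation state +3, the complex ion is [Os...].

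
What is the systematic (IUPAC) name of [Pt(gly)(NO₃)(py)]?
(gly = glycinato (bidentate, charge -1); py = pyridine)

There is no counter-ion, so the complex is neutral overall.
Ligand charges: 1×glycinato (-1 each), 1×nitrato (-1 each), 1×pyridine (neutral); total -2. So Pt + (-2) = 0, giving Pt = +2.
Ligands are named alphabetically: glycinato before nitrato before pyridine.

(glycinato)nitrato(pyridine)platinum(II)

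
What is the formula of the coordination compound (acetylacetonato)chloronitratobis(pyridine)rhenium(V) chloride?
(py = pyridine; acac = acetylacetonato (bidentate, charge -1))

Ligands: 2 pyridine (py, neutral), 1 acetylacetonato (acac, -1), 1 chloro (Cl, -1), 1 nitrato (NO3, -1). Ligand charge sum = -3.
With Re in oxidation state +5, the complex ion is [Re...]^2+.
Charge balance with chloride (-1) requires 1 complex ion per 2 chloride.

[Re(acac)Cl(NO3)(py)2]Cl2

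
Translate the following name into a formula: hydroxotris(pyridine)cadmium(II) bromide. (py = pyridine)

Ligands: 1 hydroxo (OH, -1), 3 pyridine (py, neutral). Ligand charge sum = -1.
With Cd in oxidation state +2, the complex ion is [Cd...]^1+.
Charge balance with bromide (-1) requires 1 complex ion per 1 bromide.

[Cd(OH)(py)3]Br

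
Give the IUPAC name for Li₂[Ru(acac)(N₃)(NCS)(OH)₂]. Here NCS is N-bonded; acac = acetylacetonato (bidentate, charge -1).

lithium (acetylacetonato)azidodihydroxoisothiocyanatoruthenate(III)

The 2 lithium counter-ions carry a total charge of +2, so each complex ion is 2−.
Ligand charges: 1×isothiocyanato (-1 each), 1×azido (-1 each), 1×acetylacetonato (-1 each), 2×hydroxo (-1 each); total -5. So Ru + (-5) = 2−, giving Ru = +3.
The complex ion is anionic, so ruthenium takes the -ate form ruthenate(III).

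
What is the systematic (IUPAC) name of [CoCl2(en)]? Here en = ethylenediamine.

There is no counter-ion, so the complex is neutral overall.
Ligand charges: 2×chloro (-1 each), 1×ethylenediamine (neutral); total -2. So Co + (-2) = 0, giving Co = +2.
Ligands are named alphabetically: chloro before ethylenediamine.

dichloro(ethylenediamine)cobalt(II)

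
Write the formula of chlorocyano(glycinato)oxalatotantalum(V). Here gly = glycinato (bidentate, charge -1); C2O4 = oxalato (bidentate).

[Ta(C2O4)Cl(CN)(gly)]

Ligands: 1 glycinato (gly, -1), 1 chloro (Cl, -1), 1 cyano (CN, -1), 1 oxalato (C2O4, -2). Ligand charge sum = -5.
With Ta in oxidation state +5, the complex ion is [Ta...].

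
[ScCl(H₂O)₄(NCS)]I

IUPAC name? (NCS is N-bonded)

tetraaquachloroisothiocyanatoscandium(III) iodide

The 1 iodide counter-ion carries a total charge of -1, so each complex ion is 1+.
Ligand charges: 1×isothiocyanato (-1 each), 1×chloro (-1 each), 4×aqua (neutral); total -2. So Sc + (-2) = 1+, giving Sc = +3.
Ligands are named alphabetically: aqua before chloro before isothiocyanato.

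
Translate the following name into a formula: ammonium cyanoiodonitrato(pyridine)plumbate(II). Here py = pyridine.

Ligands: 1 iodo (I, -1), 1 nitrato (NO3, -1), 1 cyano (CN, -1), 1 pyridine (py, neutral). Ligand charge sum = -3.
With Pb in oxidation state +2, the complex ion is [Pb...]^1−.
Charge balance with ammonium (+1) requires 1 complex ion per 1 ammonium.

NH4[Pb(CN)I(NO3)(py)]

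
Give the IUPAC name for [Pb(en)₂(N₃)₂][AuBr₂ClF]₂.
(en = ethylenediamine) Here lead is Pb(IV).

Pb is given as +4; the cation's ligand charges sum to -2, so the complex cation is 2+.
With 2 anions per cation, each anion must be 2/2 = 1−.
Anion: ligand charges sum to -4; for the ion to be 1−, Au = +3.

diazidobis(ethylenediamine)lead(IV) dibromochlorofluoroaurate(III)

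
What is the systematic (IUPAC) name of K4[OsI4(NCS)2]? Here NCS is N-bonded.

The 4 potassium counter-ions carry a total charge of +4, so each complex ion is 4−.
Ligand charges: 2×isothiocyanato (-1 each), 4×iodo (-1 each); total -6. So Os + (-6) = 4−, giving Os = +2.
Ligands are named alphabetically: iodo before isothiocyanato.
The complex ion is anionic, so osmium takes the -ate form osmate(II).

potassium tetraiododiisothiocyanatoosmate(II)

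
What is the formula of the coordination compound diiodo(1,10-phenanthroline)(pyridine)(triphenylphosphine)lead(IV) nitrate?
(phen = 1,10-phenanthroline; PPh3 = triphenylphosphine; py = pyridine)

Ligands: 1 1,10-phenanthroline (phen, neutral), 2 iodo (I, -1), 1 triphenylphosphine (PPh3, neutral), 1 pyridine (py, neutral). Ligand charge sum = -2.
With Pb in oxidation state +4, the complex ion is [Pb...]^2+.
Charge balance with nitrate (-1) requires 1 complex ion per 2 nitrate.

[PbI2(phen)(PPh3)(py)](NO3)2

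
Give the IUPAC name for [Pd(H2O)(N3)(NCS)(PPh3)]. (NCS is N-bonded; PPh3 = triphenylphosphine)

There is no counter-ion, so the complex is neutral overall.
Ligand charges: 1×isothiocyanato (-1 each), 1×azido (-1 each), 1×aqua (neutral), 1×triphenylphosphine (neutral); total -2. So Pd + (-2) = 0, giving Pd = +2.
Ligands are named alphabetically: aqua before azido before isothiocyanato before triphenylphosphine.

aquaazidoisothiocyanato(triphenylphosphine)palladium(II)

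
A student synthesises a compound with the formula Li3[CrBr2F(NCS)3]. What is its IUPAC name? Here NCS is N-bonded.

The 3 lithium counter-ions carry a total charge of +3, so each complex ion is 3−.
Ligand charges: 1×fluoro (-1 each), 3×isothiocyanato (-1 each), 2×bromo (-1 each); total -6. So Cr + (-6) = 3−, giving Cr = +3.
Ligands are named alphabetically: bromo before fluoro before isothiocyanato.
The complex ion is anionic, so chromium takes the -ate form chromate(III).

lithium dibromofluorotriisothiocyanatochromate(III)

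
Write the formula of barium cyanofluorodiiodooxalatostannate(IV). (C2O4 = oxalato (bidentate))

Ligands: 1 cyano (CN, -1), 2 iodo (I, -1), 1 fluoro (F, -1), 1 oxalato (C2O4, -2). Ligand charge sum = -6.
With Sn in oxidation state +4, the complex ion is [Sn...]^2−.
Charge balance with barium (+2) requires 1 complex ion per 1 barium.

Ba[Sn(C2O4)(CN)FI2]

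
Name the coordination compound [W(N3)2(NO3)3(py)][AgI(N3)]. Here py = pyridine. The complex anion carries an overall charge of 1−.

diazidotrinitrato(pyridine)tungsten(VI) azidoiodoargentate(I)

The complex anion is given as 1−; its ligand charges sum to -2, so Ag = +1.
A 1:1 salt means the cation carries the equal and opposite charge, 1+.
Cation: ligand charges sum to -5; for the ion to be 1+, W = +6.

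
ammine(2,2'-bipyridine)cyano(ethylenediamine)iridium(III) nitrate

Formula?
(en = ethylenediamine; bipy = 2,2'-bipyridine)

[Ir(bipy)(CN)(en)(NH3)](NO3)2

Ligands: 1 cyano (CN, -1), 1 ammine (NH3, neutral), 1 ethylenediamine (en, neutral), 1 2,2'-bipyridine (bipy, neutral). Ligand charge sum = -1.
With Ir in oxidation state +3, the complex ion is [Ir...]^2+.
Charge balance with nitrate (-1) requires 1 complex ion per 2 nitrate.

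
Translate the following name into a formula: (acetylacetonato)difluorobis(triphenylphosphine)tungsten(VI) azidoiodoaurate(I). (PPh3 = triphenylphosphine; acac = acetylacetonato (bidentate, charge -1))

Cation [W…]: ligand charges -3, W(VI) ⇒ ion charge 3+.
Anion [Au…]: ligand charges -2, Au(I) ⇒ ion charge 1−.
One 3+ cation requires 3 of the 1− anion.

[W(acac)F2(PPh3)2][AuI(N3)]3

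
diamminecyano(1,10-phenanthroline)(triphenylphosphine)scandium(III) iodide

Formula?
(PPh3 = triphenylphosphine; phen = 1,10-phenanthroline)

Ligands: 1 triphenylphosphine (PPh3, neutral), 1 1,10-phenanthroline (phen, neutral), 1 cyano (CN, -1), 2 ammine (NH3, neutral). Ligand charge sum = -1.
Charge balance with iodide (-1) requires 1 complex ion per 2 iodide.

[Sc(CN)(NH3)2(phen)(PPh3)]I2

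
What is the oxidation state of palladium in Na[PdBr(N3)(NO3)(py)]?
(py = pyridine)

+2

1 sodium outside the brackets (+1 each) → the complex ion is 1−.
Ligand charges: 1×Br = -1; 1×N3 = -1; 1×NO3 = -1; 1×py neutral; sum -3.
Pd + (-3) = 1− ⇒ Pd is +2.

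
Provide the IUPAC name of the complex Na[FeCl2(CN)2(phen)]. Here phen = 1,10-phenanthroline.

The 1 sodium counter-ion carries a total charge of +1, so each complex ion is 1−.
Ligand charges: 2×cyano (-1 each), 1×1,10-phenanthroline (neutral), 2×chloro (-1 each); total -4. So Fe + (-4) = 1−, giving Fe = +3.
Ligands are named alphabetically: chloro before cyano before phenanthroline.
The complex ion is anionic, so iron takes the -ate form ferrate(III).

sodium dichlorodicyano(1,10-phenanthroline)ferrate(III)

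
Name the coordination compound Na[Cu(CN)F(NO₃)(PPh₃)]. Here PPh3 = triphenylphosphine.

sodium cyanofluoronitrato(triphenylphosphine)cuprate(II)

The 1 sodium counter-ion carries a total charge of +1, so each complex ion is 1−.
Ligand charges: 1×fluoro (-1 each), 1×triphenylphosphine (neutral), 1×cyano (-1 each), 1×nitrato (-1 each); total -3. So Cu + (-3) = 1−, giving Cu = +2.
The complex ion is anionic, so copper takes the -ate form cuprate(II).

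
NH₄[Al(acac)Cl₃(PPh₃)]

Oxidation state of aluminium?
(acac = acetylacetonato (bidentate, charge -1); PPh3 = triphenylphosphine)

+3

1 ammonium outside the brackets (+1 each) → the complex ion is 1−.
Ligand charges: 1×acac = -1; 3×Cl = -3; 1×PPh3 neutral; sum -4.
Al + (-4) = 1− ⇒ Al is +3.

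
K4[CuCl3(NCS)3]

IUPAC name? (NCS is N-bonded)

The 4 potassium counter-ions carry a total charge of +4, so each complex ion is 4−.
Ligand charges: 3×isothiocyanato (-1 each), 3×chloro (-1 each); total -6. So Cu + (-6) = 4−, giving Cu = +2.
Ligands are named alphabetically: chloro before isothiocyanato.
The complex ion is anionic, so copper takes the -ate form cuprate(II).

potassium trichlorotriisothiocyanatocuprate(II)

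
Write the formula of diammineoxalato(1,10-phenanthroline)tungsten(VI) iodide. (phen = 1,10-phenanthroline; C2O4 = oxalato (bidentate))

[W(C2O4)(NH3)2(phen)]I4

Ligands: 2 ammine (NH3, neutral), 1 1,10-phenanthroline (phen, neutral), 1 oxalato (C2O4, -2). Ligand charge sum = -2.
With W in oxidation state +6, the complex ion is [W...]^4+.
Charge balance with iodide (-1) requires 1 complex ion per 4 iodide.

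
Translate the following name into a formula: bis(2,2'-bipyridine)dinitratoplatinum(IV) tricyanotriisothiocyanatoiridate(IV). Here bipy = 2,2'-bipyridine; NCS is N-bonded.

Cation [Pt…]: ligand charges -2, Pt(IV) ⇒ ion charge 2+.
Anion [Ir…]: ligand charges -6, Ir(IV) ⇒ ion charge 2−.
One 2+ cation balances one 2− anion.

[Pt(bipy)2(NO3)2][Ir(CN)3(NCS)3]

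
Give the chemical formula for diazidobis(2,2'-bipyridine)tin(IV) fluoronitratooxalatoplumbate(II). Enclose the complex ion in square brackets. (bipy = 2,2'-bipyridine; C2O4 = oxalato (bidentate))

[Sn(bipy)2(N3)2][Pb(C2O4)F(NO3)]

Cation [Sn…]: ligand charges -2, Sn(IV) ⇒ ion charge 2+.
Anion [Pb…]: ligand charges -4, Pb(II) ⇒ ion charge 2−.
One 2+ cation balances one 2− anion.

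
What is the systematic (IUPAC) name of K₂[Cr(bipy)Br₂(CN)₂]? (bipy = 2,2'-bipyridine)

potassium (2,2'-bipyridine)dibromodicyanochromate(II)

The 2 potassium counter-ions carry a total charge of +2, so each complex ion is 2−.
Ligand charges: 1×2,2'-bipyridine (neutral), 2×bromo (-1 each), 2×cyano (-1 each); total -4. So Cr + (-4) = 2−, giving Cr = +2.
Ligands are named alphabetically: bipyridine before bromo before cyano.
The complex ion is anionic, so chromium takes the -ate form chromate(II).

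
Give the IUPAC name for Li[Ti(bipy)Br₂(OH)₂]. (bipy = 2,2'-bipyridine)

lithium (2,2'-bipyridine)dibromodihydroxotitanate(III)

The 1 lithium counter-ion carries a total charge of +1, so each complex ion is 1−.
Ligand charges: 2×bromo (-1 each), 1×2,2'-bipyridine (neutral), 2×hydroxo (-1 each); total -4. So Ti + (-4) = 1−, giving Ti = +3.
The complex ion is anionic, so titanium takes the -ate form titanate(III).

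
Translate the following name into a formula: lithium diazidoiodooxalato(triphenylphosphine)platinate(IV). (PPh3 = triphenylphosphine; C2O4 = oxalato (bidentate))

Li[Pt(C2O4)I(N3)2(PPh3)]

Ligands: 1 triphenylphosphine (PPh3, neutral), 1 oxalato (C2O4, -2), 2 azido (N3, -1), 1 iodo (I, -1). Ligand charge sum = -5.
With Pt in oxidation state +4, the complex ion is [Pt...]^1−.
Charge balance with lithium (+1) requires 1 complex ion per 1 lithium.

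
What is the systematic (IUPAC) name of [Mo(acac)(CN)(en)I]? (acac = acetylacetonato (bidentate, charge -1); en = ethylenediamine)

There is no counter-ion, so the complex is neutral overall.
Ligand charges: 1×iodo (-1 each), 1×cyano (-1 each), 1×acetylacetonato (-1 each), 1×ethylenediamine (neutral); total -3. So Mo + (-3) = 0, giving Mo = +3.
Ligands are named alphabetically: acetylacetonato before cyano before ethylenediamine before iodo.

(acetylacetonato)cyano(ethylenediamine)iodomolybdenum(III)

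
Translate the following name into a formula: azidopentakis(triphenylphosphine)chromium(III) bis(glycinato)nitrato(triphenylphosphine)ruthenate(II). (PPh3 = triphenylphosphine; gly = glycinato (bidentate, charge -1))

[Cr(N3)(PPh3)5][Ru(gly)2(NO3)(PPh3)]2

Cation [Cr…]: ligand charges -1, Cr(III) ⇒ ion charge 2+.
Anion [Ru…]: ligand charges -3, Ru(II) ⇒ ion charge 1−.
One 2+ cation requires 2 of the 1− anion.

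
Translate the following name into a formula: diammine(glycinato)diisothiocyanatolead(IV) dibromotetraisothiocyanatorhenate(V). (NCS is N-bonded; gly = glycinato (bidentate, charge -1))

[Pb(gly)(NCS)2(NH3)2][ReBr2(NCS)4]

Cation [Pb…]: ligand charges -3, Pb(IV) ⇒ ion charge 1+.
Anion [Re…]: ligand charges -6, Re(V) ⇒ ion charge 1−.
One 1+ cation balances one 1− anion.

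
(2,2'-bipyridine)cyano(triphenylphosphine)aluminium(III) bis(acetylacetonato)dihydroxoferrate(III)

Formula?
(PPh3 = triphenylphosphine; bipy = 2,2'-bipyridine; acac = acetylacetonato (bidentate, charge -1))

Cation [Al…]: ligand charges -1, Al(III) ⇒ ion charge 2+.
Anion [Fe…]: ligand charges -4, Fe(III) ⇒ ion charge 1−.

[Al(bipy)(CN)(PPh3)][Fe(acac)2(OH)2]2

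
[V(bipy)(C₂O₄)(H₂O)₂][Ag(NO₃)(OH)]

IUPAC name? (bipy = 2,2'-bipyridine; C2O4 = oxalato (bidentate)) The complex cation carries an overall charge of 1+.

diaqua(2,2'-bipyridine)oxalatovanadium(III) hydroxonitratoargentate(I)

Both ions are complex: the cation is named first with the plain metal name, the anion second with the -ate form; each ion's ligands are alphabetised independently.
The complex cation is given as 1+; its ligand charges sum to -2, so V = +3.
A 1:1 salt means the anion carries the equal and opposite charge, 1−.
Anion: ligand charges sum to -2; for the ion to be 1−, Ag = +1.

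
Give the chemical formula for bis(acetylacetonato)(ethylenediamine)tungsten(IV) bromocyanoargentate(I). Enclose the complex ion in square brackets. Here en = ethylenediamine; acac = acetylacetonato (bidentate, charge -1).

Cation [W…]: ligand charges -2, W(IV) ⇒ ion charge 2+.
Anion [Ag…]: ligand charges -2, Ag(I) ⇒ ion charge 1−.
One 2+ cation requires 2 of the 1− anion.

[W(acac)2(en)][AgBr(CN)]2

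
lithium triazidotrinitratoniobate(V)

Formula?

Li[Nb(N3)3(NO3)3]

Ligands: 3 azido (N3, -1), 3 nitrato (NO3, -1). Ligand charge sum = -6.
With Nb in oxidation state +5, the complex ion is [Nb...]^1−.
Charge balance with lithium (+1) requires 1 complex ion per 1 lithium.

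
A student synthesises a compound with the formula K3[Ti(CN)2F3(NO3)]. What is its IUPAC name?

potassium dicyanotrifluoronitratotitanate(III)

The 3 potassium counter-ions carry a total charge of +3, so each complex ion is 3−.
Ligand charges: 1×nitrato (-1 each), 3×fluoro (-1 each), 2×cyano (-1 each); total -6. So Ti + (-6) = 3−, giving Ti = +3.
Ligands are named alphabetically: cyano before fluoro before nitrato.
The complex ion is anionic, so titanium takes the -ate form titanate(III).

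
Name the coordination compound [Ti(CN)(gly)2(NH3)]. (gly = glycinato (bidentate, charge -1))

amminecyanobis(glycinato)titanium(III)

There is no counter-ion, so the complex is neutral overall.
Ligand charges: 1×cyano (-1 each), 1×ammine (neutral), 2×glycinato (-1 each); total -3. So Ti + (-3) = 0, giving Ti = +3.
Ligands are named alphabetically: ammine before cyano before glycinato.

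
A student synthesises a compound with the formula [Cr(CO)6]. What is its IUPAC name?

There is no counter-ion, so the complex is neutral overall.
Ligand charges: 6×carbonyl (neutral); total 0. So Cr + (0) = 0, giving Cr = 0.

hexacarbonylchromium(0)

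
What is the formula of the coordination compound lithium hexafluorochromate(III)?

Ligands: 6 fluoro (F, -1). Ligand charge sum = -6.
With Cr in oxidation state +3, the complex ion is [Cr...]^3−.
Charge balance with lithium (+1) requires 1 complex ion per 3 lithium.

Li3[CrF6]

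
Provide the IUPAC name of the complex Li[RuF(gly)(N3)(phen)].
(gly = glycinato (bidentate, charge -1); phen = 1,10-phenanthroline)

lithium azidofluoro(glycinato)(1,10-phenanthroline)ruthenate(II)

The 1 lithium counter-ion carries a total charge of +1, so each complex ion is 1−.
Ligand charges: 1×fluoro (-1 each), 1×glycinato (-1 each), 1×azido (-1 each), 1×1,10-phenanthroline (neutral); total -3. So Ru + (-3) = 1−, giving Ru = +2.
Ligands are named alphabetically: azido before fluoro before glycinato before phenanthroline.
The complex ion is anionic, so ruthenium takes the -ate form ruthenate(II).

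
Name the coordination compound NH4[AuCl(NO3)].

The 1 ammonium counter-ion carries a total charge of +1, so each complex ion is 1−.
Ligand charges: 1×chloro (-1 each), 1×nitrato (-1 each); total -2. So Au + (-2) = 1−, giving Au = +1.
Ligands are named alphabetically: chloro before nitrato.
The complex ion is anionic, so gold takes the -ate form aurate(I).

ammonium chloronitratoaurate(I)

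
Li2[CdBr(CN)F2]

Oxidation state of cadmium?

2 lithium outside the brackets (+1 each) → the complex ion is 2−.
Ligand charges: 1×Br = -1; 1×CN = -1; 2×F = -2; sum -4.
Cd + (-4) = 2− ⇒ Cd is +2.

+2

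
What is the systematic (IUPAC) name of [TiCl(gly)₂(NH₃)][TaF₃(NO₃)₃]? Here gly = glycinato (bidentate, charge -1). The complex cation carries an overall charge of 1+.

amminechlorobis(glycinato)titanium(IV) trifluorotrinitratotantalate(V)

Both ions are complex: the cation is named first with the plain metal name, the anion second with the -ate form; each ion's ligands are alphabetised independently.
The complex cation is given as 1+; its ligand charges sum to -3, so Ti = +4.
A 1:1 salt means the anion carries the equal and opposite charge, 1−.
Anion: ligand charges sum to -6; for the ion to be 1−, Ta = +5.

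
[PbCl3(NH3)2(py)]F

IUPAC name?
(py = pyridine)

diamminetrichloro(pyridine)lead(IV) fluoride

The 1 fluoride counter-ion carries a total charge of -1, so each complex ion is 1+.
Ligand charges: 2×ammine (neutral), 1×pyridine (neutral), 3×chloro (-1 each); total -3. So Pb + (-3) = 1+, giving Pb = +4.
Ligands are named alphabetically: ammine before chloro before pyridine.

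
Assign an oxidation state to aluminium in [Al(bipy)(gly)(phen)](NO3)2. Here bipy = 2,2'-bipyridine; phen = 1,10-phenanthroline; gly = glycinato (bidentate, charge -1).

+3

2 nitrate outside the brackets (-1 each) → the complex ion is 2+.
Ligand charges: 1×bipy neutral; 1×phen neutral; 1×gly = -1; sum -1.
Al + (-1) = 2+ ⇒ Al is +3.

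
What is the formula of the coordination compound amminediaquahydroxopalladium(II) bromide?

Ligands: 1 hydroxo (OH, -1), 2 aqua (H2O, neutral), 1 ammine (NH3, neutral). Ligand charge sum = -1.
With Pd in oxidation state +2, the complex ion is [Pd...]^1+.
Charge balance with bromide (-1) requires 1 complex ion per 1 bromide.

[Pd(H2O)2(NH3)(OH)]Br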